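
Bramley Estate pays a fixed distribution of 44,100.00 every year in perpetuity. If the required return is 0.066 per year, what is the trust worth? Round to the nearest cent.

668181.82

Level perpetuity: PV = C / r = 44,100.00 / 0.066 = 668,181.82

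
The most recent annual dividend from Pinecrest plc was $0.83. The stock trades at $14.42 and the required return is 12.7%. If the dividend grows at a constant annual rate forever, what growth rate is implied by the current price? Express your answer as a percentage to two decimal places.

6.57%

P = D₀(1+g)/(r−g) ⇒ P(r−g) = D₀(1+g) ⇒ g(P+D₀) = P·r − D₀
g = (P·r − D₀)/(P + D₀) = ($14.42×0.127 − $0.83) / ($14.42 + $0.83) = 0.065662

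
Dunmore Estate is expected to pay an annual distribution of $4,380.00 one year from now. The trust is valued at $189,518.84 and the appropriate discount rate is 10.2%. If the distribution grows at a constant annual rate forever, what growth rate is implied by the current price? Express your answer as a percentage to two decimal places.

7.89%

P = D₁/(r−g) ⇒ g = r − D₁/P = 0.102 − $4,380.00/$189,518.84 = 0.078889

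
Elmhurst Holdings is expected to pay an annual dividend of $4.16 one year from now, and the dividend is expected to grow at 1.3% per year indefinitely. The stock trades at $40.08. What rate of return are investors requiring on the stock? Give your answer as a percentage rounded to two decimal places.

P = D₁/(r − g) ⇒ r = D₁/P + g = $4.1600/$40.08 + 0.013 = 0.103792 + 0.013 = 0.116792

11.68%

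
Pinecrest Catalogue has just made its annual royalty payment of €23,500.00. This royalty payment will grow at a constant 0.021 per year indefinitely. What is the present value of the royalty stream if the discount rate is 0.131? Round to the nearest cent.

D₁ = D₀ × (1 + g) = €23,500.00 × 1.021 = €23,993.5000
Growing perpetuity: P = D₁ / (r − g) = €23,993.5000 / (0.131 − 0.021) = €218,122.73

€218122.73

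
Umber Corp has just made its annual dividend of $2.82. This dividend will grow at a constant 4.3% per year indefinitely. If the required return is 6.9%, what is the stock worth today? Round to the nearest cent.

D₁ = D₀ × (1 + g) = $2.82 × 1.043 = $2.9413
Growing perpetuity: P = D₁ / (r − g) = $2.9413 / (0.069 − 0.043) = $113.13

$113.13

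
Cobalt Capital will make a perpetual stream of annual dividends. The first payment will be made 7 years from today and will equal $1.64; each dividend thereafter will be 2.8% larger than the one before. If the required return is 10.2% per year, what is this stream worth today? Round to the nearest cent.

Value at end of year 6: C₁ / (r − g) = $1.64 / (0.102 − 0.028) = $22.1622
Discount to today: PV = $22.1622 / (1 + 0.102)^6 = $22.1622 / 1.790975 = $12.37

$12.37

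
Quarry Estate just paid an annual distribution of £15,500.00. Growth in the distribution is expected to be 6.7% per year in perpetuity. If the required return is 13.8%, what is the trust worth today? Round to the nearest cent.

D₁ = D₀ × (1 + g) = £15,500.00 × 1.067 = £16,538.5000
Growing perpetuity: P = D₁ / (r − g) = £16,538.5000 / (0.138 − 0.067) = £232,936.62

£232936.62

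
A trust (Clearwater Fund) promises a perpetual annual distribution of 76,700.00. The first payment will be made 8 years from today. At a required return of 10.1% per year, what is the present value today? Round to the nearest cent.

387224.44

Value at end of year 7: C / r = 76,700.00 / 0.101 = 759,405.9406
Discount to today: PV = 759,405.9406 / (1 + 0.101)^7 = 759,405.9406 / 1.961152 = 387,224.44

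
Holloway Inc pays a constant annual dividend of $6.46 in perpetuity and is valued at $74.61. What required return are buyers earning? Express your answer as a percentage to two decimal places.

8.66%

P = C/r ⇒ r = C/P = $6.46/$74.61 = 0.086584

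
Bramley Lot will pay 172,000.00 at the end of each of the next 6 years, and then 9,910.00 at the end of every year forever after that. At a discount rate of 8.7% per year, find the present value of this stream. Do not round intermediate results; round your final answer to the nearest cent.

PV of 6-year annuity: 172,000.00 × [1 − (1+0.087)^−6] / 0.087 = 778528.35172
Perpetuity value at year 6: 9,910.00 / 0.087 = 113908.04598
PV of perpetuity: 113908.04598 / (1+0.087)^6 = 69052.13920
Total PV = 778528.35172 + 69052.13920 = 847580.49092

847580.49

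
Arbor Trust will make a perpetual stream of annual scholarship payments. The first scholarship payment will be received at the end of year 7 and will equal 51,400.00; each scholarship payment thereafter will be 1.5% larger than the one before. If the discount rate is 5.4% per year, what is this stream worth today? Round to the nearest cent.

961290.93

Value at end of year 6: C₁ / (r − g) = 51,400.00 / (0.054 − 0.015) = 1,317,948.7179
Discount to today: PV = 1,317,948.7179 / (1 + 0.054)^6 = 1,317,948.7179 / 1.371020 = 961,290.93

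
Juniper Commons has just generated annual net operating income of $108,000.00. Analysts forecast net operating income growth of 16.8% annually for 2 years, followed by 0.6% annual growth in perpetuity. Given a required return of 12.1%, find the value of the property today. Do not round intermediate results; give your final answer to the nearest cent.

$1255422.19

D_1 = 126144.00000
D_2 = 147336.19200
Terminal value at year 2: TV = D_2×(1+g_2)/(r−g_2) = 148220.20915/0.115 = 1288871.38393
P_0 = D_1/(1+r)^1 + D_2/(1+r)^2 + TV/(1+r)^2
    = 112528.09991 + 117246.04879 + 1025648.04422 = 1255422.19292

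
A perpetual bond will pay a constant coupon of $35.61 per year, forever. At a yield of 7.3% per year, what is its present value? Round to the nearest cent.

Level perpetuity: PV = C / r = $35.61 / 0.073 = $487.81

$487.81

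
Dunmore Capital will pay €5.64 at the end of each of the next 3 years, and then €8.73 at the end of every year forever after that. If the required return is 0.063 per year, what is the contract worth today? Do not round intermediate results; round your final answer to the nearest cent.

€130.36

PV of 3-year annuity: €5.64 × [1 − (1+0.063)^−3] / 0.063 = 14.99250
Perpetuity value at year 3: €8.73 / 0.063 = 138.57143
PV of perpetuity: 138.57143 / (1+0.063)^3 = 115.36495
Total PV = 14.99250 + 115.36495 = 130.35745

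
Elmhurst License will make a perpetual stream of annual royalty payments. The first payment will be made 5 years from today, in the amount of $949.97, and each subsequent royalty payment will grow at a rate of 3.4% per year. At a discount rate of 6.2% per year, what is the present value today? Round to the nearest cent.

Value at end of year 4: C₁ / (r − g) = $949.97 / (0.062 − 0.034) = $33,927.5000
Discount to today: PV = $33,927.5000 / (1 + 0.062)^4 = $33,927.5000 / 1.272032 = $26,671.89

$26671.89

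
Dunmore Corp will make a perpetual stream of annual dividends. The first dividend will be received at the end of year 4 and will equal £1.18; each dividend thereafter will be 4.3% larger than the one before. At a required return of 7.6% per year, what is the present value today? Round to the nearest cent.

Value at end of year 3: C₁ / (r − g) = £1.18 / (0.076 − 0.043) = £35.7576
Discount to today: PV = £35.7576 / (1 + 0.076)^3 = £35.7576 / 1.245767 = £28.70

£28.70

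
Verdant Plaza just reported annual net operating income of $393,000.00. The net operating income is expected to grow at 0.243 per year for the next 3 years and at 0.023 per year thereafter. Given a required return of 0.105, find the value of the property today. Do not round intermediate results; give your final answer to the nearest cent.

D_1 = 488499.00000
D_2 = 607204.25700
D_3 = 754754.89145
Terminal value at year 3: TV = D_3×(1+g_2)/(r−g_2) = 772114.25395/0.082 = 9416027.48725
P_0 = D_1/(1+r)^1 + D_2/(1+r)^2 + D_3/(1+r)^3 + TV/(1+r)^3
    = 442080.54299 + 497290.60175 + 559395.67237 + 6978802.10779 = 8477568.92490

$8477568.92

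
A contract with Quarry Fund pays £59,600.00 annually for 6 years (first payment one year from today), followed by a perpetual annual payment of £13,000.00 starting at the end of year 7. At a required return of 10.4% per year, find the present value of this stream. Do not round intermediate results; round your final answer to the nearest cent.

PV of 6-year annuity: £59,600.00 × [1 − (1+0.104)^−6] / 0.104 = 256558.87409
Perpetuity value at year 6: £13,000.00 / 0.104 = 125000.00000
PV of perpetuity: 125000.00000 / (1+0.104)^6 = 69039.17176
Total PV = 256558.87409 + 69039.17176 = 325598.04585

£325598.05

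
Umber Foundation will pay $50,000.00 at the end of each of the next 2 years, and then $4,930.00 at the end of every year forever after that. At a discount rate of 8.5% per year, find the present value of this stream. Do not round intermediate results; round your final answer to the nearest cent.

PV of 2-year annuity: $50,000.00 × [1 − (1+0.085)^−2] / 0.085 = 88555.71365
Perpetuity value at year 2: $4,930.00 / 0.085 = 58000.00000
PV of perpetuity: 58000.00000 / (1+0.085)^2 = 49268.40663
Total PV = 88555.71365 + 49268.40663 = 137824.12028

$137824.12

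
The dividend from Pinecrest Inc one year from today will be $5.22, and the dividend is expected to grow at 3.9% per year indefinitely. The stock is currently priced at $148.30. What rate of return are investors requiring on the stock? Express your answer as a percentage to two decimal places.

P = D₁/(r − g) ⇒ r = D₁/P + g = $5.2200/$148.30 + 0.039 = 0.035199 + 0.039 = 0.074199

7.42%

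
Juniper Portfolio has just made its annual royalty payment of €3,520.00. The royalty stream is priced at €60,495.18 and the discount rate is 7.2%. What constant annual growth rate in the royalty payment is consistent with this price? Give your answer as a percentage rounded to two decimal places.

1.31%

P = D₀(1+g)/(r−g) ⇒ P(r−g) = D₀(1+g) ⇒ g(P+D₀) = P·r − D₀
g = (P·r − D₀)/(P + D₀) = (€60,495.18×0.072 − €3,520.00) / (€60,495.18 + €3,520.00) = 0.013054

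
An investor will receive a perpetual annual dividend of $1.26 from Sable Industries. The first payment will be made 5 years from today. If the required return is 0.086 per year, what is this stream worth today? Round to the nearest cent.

Value at end of year 4: C / r = $1.26 / 0.086 = $14.6512
Discount to today: PV = $14.6512 / (1 + 0.086)^4 = $14.6512 / 1.390975 = $10.53

$10.53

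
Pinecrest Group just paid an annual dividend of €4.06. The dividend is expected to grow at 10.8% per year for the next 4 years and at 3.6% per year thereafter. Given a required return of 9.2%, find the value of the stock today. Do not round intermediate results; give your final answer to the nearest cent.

€96.45

D_1 = 4.49848
D_2 = 4.98432
D_3 = 5.52262
D_4 = 6.11907
Terminal value at year 4: TV = D_4×(1+g_2)/(r−g_2) = 6.33935/0.056 = 113.20270
P_0 = D_1/(1+r)^1 + D_2/(1+r)^2 + D_3/(1+r)^3 + D_4/(1+r)^4 + TV/(1+r)^4
    = 4.11949 + 4.17985 + 4.24109 + 4.30323 + 79.60975 = 96.45340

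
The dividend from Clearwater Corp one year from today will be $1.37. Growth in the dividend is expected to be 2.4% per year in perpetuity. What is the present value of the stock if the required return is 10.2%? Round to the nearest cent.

Growing perpetuity: P = D₁ / (r − g) = $1.3700 / (0.102 − 0.024) = $17.56

$17.56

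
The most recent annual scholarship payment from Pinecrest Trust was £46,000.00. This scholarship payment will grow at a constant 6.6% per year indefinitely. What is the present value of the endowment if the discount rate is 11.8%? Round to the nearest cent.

D₁ = D₀ × (1 + g) = £46,000.00 × 1.066 = £49,036.0000
Growing perpetuity: P = D₁ / (r − g) = £49,036.0000 / (0.118 − 0.066) = £943,000.00

£943000.00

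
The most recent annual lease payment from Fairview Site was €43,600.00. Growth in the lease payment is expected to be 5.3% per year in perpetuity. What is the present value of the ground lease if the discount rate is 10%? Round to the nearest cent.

D₁ = D₀ × (1 + g) = €43,600.00 × 1.053 = €45,910.8000
Growing perpetuity: P = D₁ / (r − g) = €45,910.8000 / (0.1 − 0.053) = €976,825.53

€976825.53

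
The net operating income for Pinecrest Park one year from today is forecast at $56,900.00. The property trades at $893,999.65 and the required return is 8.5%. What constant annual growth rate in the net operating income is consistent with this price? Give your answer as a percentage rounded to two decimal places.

P = D₁/(r−g) ⇒ g = r − D₁/P = 0.085 − $56,900.00/$893,999.65 = 0.021353

2.14%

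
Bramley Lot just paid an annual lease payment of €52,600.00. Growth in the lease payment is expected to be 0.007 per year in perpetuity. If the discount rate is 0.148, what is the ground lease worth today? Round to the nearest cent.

D₁ = D₀ × (1 + g) = €52,600.00 × 1.007 = €52,968.2000
Growing perpetuity: P = D₁ / (r − g) = €52,968.2000 / (0.148 − 0.007) = €375,660.99

€375660.99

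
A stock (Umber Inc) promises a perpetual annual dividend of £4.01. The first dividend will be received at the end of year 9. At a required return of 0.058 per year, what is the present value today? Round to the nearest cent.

£44.04

Value at end of year 8: C / r = £4.01 / 0.058 = £69.1379
Discount to today: PV = £69.1379 / (1 + 0.058)^8 = £69.1379 / 1.569948 = £44.04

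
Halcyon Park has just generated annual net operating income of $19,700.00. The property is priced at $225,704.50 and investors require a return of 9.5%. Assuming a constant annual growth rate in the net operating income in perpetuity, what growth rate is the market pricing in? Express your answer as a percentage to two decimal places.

0.71%

P = D₀(1+g)/(r−g) ⇒ P(r−g) = D₀(1+g) ⇒ g(P+D₀) = P·r − D₀
g = (P·r − D₀)/(P + D₀) = ($225,704.50×0.095 − $19,700.00) / ($225,704.50 + $19,700.00) = 0.007098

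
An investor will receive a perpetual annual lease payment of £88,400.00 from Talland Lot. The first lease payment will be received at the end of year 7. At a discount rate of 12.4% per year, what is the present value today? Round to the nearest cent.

Value at end of year 6: C / r = £88,400.00 / 0.124 = £712,903.2258
Discount to today: PV = £712,903.2258 / (1 + 0.124)^6 = £712,903.2258 / 2.016498 = £353,535.24

£353535.24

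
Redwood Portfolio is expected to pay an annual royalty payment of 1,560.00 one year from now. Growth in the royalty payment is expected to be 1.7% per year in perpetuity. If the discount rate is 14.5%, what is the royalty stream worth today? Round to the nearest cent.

Growing perpetuity: P = D₁ / (r − g) = 1,560.0000 / (0.145 − 0.017) = 12,187.50

12187.50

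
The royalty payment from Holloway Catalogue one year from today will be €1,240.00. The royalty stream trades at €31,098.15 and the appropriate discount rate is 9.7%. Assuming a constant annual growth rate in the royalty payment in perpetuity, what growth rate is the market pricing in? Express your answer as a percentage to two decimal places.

5.71%

P = D₁/(r−g) ⇒ g = r − D₁/P = 0.097 − €1,240.00/€31,098.15 = 0.057126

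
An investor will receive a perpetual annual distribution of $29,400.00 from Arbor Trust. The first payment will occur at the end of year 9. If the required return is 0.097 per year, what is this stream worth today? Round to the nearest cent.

Value at end of year 8: C / r = $29,400.00 / 0.097 = $303,092.7835
Discount to today: PV = $303,092.7835 / (1 + 0.097)^8 = $303,092.7835 / 2.097264 = $144,518.21

$144518.21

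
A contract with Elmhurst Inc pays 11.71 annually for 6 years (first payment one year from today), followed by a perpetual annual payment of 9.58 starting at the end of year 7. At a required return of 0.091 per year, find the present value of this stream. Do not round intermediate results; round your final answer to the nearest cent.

PV of 6-year annuity: 11.71 × [1 − (1+0.091)^−6] / 0.091 = 52.37386
Perpetuity value at year 6: 9.58 / 0.091 = 105.27473
PV of perpetuity: 105.27473 / (1+0.091)^6 = 62.42745
Total PV = 52.37386 + 62.42745 = 114.80131

114.80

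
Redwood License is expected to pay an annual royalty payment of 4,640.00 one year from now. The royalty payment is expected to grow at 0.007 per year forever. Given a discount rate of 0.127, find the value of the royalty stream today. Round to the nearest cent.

Growing perpetuity: P = D₁ / (r − g) = 4,640.0000 / (0.127 − 0.007) = 38,666.67

38666.67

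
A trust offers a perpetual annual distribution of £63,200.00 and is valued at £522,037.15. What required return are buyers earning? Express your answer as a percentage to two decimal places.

12.11%

P = C/r ⇒ r = C/P = £63,200.00/£522,037.15 = 0.121064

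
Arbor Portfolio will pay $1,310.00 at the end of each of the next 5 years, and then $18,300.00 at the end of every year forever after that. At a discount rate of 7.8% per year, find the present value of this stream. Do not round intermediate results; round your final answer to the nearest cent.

$166420.15

PV of 5-year annuity: $1,310.00 × [1 − (1+0.078)^−5] / 0.078 = 5258.13755
Perpetuity value at year 5: $18,300.00 / 0.078 = 234615.38462
PV of perpetuity: 234615.38462 / (1+0.078)^5 = 161162.01280
Total PV = 5258.13755 + 161162.01280 = 166420.15035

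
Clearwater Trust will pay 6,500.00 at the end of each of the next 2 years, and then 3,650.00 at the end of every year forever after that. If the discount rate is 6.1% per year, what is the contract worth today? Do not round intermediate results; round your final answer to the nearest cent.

PV of 2-year annuity: 6,500.00 × [1 − (1+0.061)^−2] / 0.061 = 11900.37318
Perpetuity value at year 2: 3,650.00 / 0.061 = 59836.06557
PV of perpetuity: 59836.06557 / (1+0.061)^2 = 53153.54832
Total PV = 11900.37318 + 53153.54832 = 65053.92151

65053.92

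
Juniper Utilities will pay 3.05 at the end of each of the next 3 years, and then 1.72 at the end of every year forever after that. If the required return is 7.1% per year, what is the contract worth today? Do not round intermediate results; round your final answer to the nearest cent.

27.71

PV of 3-year annuity: 3.05 × [1 − (1+0.071)^−3] / 0.071 = 7.98956
Perpetuity value at year 3: 1.72 / 0.071 = 24.22535
PV of perpetuity: 24.22535 / (1+0.071)^3 = 19.71976
Total PV = 7.98956 + 19.71976 = 27.70933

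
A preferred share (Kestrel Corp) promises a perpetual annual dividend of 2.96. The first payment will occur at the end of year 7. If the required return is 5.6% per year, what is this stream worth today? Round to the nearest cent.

Value at end of year 6: C / r = 2.96 / 0.056 = 52.8571
Discount to today: PV = 52.8571 / (1 + 0.056)^6 = 52.8571 / 1.386703 = 38.12

38.12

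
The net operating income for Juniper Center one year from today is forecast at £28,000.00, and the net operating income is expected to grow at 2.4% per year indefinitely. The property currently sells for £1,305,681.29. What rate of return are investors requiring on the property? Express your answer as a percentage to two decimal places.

4.54%

P = D₁/(r − g) ⇒ r = D₁/P + g = £28,000.0000/£1,305,681.29 + 0.024 = 0.021445 + 0.024 = 0.045445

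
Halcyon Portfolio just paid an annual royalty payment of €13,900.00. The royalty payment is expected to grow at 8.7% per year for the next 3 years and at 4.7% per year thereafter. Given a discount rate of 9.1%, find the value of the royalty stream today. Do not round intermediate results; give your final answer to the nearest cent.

€368527.09

D_1 = 15109.30000
D_2 = 16423.80910
D_3 = 17852.68049
Terminal value at year 3: TV = D_3×(1+g_2)/(r−g_2) = 18691.75647/0.044 = 424812.64715
P_0 = D_1/(1+r)^1 + D_2/(1+r)^2 + D_3/(1+r)^3 + TV/(1+r)^3
    = 13849.03758 + 13798.26201 + 13747.67260 + 327132.11835 = 368527.09053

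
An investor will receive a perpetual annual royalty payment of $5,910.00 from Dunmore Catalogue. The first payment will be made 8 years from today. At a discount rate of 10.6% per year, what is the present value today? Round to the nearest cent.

$27542.02

Value at end of year 7: C / r = $5,910.00 / 0.106 = $55,754.7170
Discount to today: PV = $55,754.7170 / (1 + 0.106)^7 = $55,754.7170 / 2.024351 = $27,542.02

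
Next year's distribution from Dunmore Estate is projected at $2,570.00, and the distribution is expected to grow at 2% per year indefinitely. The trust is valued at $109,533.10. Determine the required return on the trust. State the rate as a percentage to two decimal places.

4.35%

P = D₁/(r − g) ⇒ r = D₁/P + g = $2,570.0000/$109,533.10 + 0.02 = 0.023463 + 0.02 = 0.043463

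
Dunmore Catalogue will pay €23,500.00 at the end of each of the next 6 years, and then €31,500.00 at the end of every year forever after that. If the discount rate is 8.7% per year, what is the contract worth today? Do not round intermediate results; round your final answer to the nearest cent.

PV of 6-year annuity: €23,500.00 × [1 − (1+0.087)^−6] / 0.087 = 106368.69922
Perpetuity value at year 6: €31,500.00 / 0.087 = 362068.96552
PV of perpetuity: 362068.96552 / (1+0.087)^6 = 219489.64529
Total PV = 106368.69922 + 219489.64529 = 325858.34451

€325858.34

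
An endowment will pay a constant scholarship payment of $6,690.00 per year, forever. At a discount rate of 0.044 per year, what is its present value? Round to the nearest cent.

Level perpetuity: PV = C / r = $6,690.00 / 0.044 = $152,045.45

$152045.45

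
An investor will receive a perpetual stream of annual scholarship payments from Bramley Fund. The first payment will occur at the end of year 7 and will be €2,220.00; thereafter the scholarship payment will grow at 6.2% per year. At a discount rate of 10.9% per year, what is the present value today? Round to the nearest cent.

€25390.18

Value at end of year 6: C₁ / (r − g) = €2,220.00 / (0.109 − 0.062) = €47,234.0426
Discount to today: PV = €47,234.0426 / (1 + 0.109)^6 = €47,234.0426 / 1.860327 = €25,390.18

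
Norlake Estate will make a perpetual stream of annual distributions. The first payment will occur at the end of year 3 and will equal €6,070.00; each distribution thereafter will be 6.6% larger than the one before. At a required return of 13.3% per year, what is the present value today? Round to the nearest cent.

€70575.52

Value at end of year 2: C₁ / (r − g) = €6,070.00 / (0.133 − 0.066) = €90,597.0149
Discount to today: PV = €90,597.0149 / (1 + 0.133)^2 = €90,597.0149 / 1.283689 = €70,575.52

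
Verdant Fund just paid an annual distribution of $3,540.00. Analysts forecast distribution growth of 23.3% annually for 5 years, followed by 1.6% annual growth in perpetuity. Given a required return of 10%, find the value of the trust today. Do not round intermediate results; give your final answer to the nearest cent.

$101018.96

D_1 = 4364.82000
D_2 = 5381.82306
D_3 = 6635.78783
D_4 = 8181.92640
D_5 = 10088.31525
Terminal value at year 5: TV = D_5×(1+g_2)/(r−g_2) = 10249.72829/0.084 = 122020.57491
P_0 = D_1/(1+r)^1 + D_2/(1+r)^2 + D_3/(1+r)^3 + D_4/(1+r)^4 + D_5/(1+r)^5 + TV/(1+r)^5
    = 3968.01818 + 4447.78765 + 4985.56561 + 5588.36582 + 6264.05005 + 75765.17682 = 101018.96414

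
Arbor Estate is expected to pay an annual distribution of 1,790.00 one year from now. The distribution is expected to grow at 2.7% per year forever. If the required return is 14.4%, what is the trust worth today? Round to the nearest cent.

Growing perpetuity: P = D₁ / (r − g) = 1,790.0000 / (0.144 − 0.027) = 15,299.15

15299.15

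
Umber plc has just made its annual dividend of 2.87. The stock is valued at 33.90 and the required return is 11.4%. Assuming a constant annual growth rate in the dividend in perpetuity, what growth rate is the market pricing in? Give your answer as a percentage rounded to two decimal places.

2.70%

P = D₀(1+g)/(r−g) ⇒ P(r−g) = D₀(1+g) ⇒ g(P+D₀) = P·r − D₀
g = (P·r − D₀)/(P + D₀) = (33.90×0.114 − 2.87) / (33.90 + 2.87) = 0.027049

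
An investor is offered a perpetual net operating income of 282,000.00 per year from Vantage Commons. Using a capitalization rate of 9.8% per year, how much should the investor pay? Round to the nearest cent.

Level perpetuity: PV = C / r = 282,000.00 / 0.098 = 2,877,551.02

2877551.02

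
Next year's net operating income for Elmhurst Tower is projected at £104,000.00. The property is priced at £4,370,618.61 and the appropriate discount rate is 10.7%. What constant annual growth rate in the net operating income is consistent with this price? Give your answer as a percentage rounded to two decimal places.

8.32%

P = D₁/(r−g) ⇒ g = r − D₁/P = 0.107 − £104,000.00/£4,370,618.61 = 0.083205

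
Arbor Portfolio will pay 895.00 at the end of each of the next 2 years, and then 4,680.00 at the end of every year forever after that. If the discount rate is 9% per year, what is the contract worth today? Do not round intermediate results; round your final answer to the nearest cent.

45341.76

PV of 2-year annuity: 895.00 × [1 − (1+0.09)^−2] / 0.09 = 1574.40451
Perpetuity value at year 2: 4,680.00 / 0.09 = 52000.00000
PV of perpetuity: 52000.00000 / (1+0.09)^2 = 43767.35965
Total PV = 1574.40451 + 43767.35965 = 45341.76416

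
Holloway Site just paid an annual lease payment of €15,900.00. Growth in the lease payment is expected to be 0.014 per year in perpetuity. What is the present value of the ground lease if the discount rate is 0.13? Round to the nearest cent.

D₁ = D₀ × (1 + g) = €15,900.00 × 1.014 = €16,122.6000
Growing perpetuity: P = D₁ / (r − g) = €16,122.6000 / (0.13 − 0.014) = €138,987.93

€138987.93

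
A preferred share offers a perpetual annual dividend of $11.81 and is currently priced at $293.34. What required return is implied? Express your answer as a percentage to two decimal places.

4.03%

P = C/r ⇒ r = C/P = $11.81/$293.34 = 0.040260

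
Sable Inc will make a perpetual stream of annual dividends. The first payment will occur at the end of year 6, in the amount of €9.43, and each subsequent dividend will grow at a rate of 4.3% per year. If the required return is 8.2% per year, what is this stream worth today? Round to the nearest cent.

€163.05

Value at end of year 5: C₁ / (r − g) = €9.43 / (0.082 − 0.043) = €241.7949
Discount to today: PV = €241.7949 / (1 + 0.082)^5 = €241.7949 / 1.482983 = €163.05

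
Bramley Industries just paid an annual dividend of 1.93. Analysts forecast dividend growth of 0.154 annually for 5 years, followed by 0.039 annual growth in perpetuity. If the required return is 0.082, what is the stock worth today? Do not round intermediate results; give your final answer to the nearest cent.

D_1 = 2.22722
D_2 = 2.57021
D_3 = 2.96602
D_4 = 3.42279
D_5 = 3.94990
Terminal value at year 5: TV = D_5×(1+g_2)/(r−g_2) = 4.10395/0.043 = 95.44066
P_0 = D_1/(1+r)^1 + D_2/(1+r)^2 + D_3/(1+r)^3 + D_4/(1+r)^4 + D_5/(1+r)^5 + TV/(1+r)^5
    = 2.05843 + 2.19540 + 2.34149 + 2.49730 + 2.66348 + 64.35720 = 76.11331

76.11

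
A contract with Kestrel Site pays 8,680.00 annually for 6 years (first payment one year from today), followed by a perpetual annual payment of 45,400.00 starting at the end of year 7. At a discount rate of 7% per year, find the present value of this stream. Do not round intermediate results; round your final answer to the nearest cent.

473544.09

PV of 6-year annuity: 8,680.00 × [1 − (1+0.07)^−6] / 0.07 = 41373.56425
Perpetuity value at year 6: 45,400.00 / 0.07 = 648571.42857
PV of perpetuity: 648571.42857 / (1+0.07)^6 = 432170.52802
Total PV = 41373.56425 + 432170.52802 = 473544.09226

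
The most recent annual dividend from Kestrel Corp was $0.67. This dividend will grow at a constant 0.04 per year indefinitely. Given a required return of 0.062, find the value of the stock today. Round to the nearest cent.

$31.67

D₁ = D₀ × (1 + g) = $0.67 × 1.04 = $0.6968
Growing perpetuity: P = D₁ / (r − g) = $0.6968 / (0.062 − 0.04) = $31.67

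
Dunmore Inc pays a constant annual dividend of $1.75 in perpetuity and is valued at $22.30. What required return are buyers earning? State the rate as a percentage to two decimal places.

7.85%

P = C/r ⇒ r = C/P = $1.75/$22.30 = 0.078475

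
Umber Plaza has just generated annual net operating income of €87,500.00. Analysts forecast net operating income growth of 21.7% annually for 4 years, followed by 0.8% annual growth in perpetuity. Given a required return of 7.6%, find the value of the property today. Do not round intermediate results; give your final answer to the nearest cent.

€2603319.46

D_1 = 106487.50000
D_2 = 129595.28750
D_3 = 157717.46489
D_4 = 191942.15477
Terminal value at year 4: TV = D_4×(1+g_2)/(r−g_2) = 193477.69201/0.068 = 2845260.17656
P_0 = D_1/(1+r)^1 + D_2/(1+r)^2 + D_3/(1+r)^3 + D_4/(1+r)^4 + TV/(1+r)^4
    = 98966.07807 + 111934.68123 + 126602.70173 + 143192.83272 + 2122623.16736 = 2603319.46111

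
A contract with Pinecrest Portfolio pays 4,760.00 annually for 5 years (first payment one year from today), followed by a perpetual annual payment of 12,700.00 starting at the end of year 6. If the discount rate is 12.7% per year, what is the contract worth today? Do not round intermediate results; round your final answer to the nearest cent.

71867.55

PV of 5-year annuity: 4,760.00 × [1 − (1+0.127)^−5] / 0.127 = 16865.30013
Perpetuity value at year 5: 12,700.00 / 0.127 = 100000.00000
PV of perpetuity: 100000.00000 / (1+0.127)^5 = 55002.24545
Total PV = 16865.30013 + 55002.24545 = 71867.54558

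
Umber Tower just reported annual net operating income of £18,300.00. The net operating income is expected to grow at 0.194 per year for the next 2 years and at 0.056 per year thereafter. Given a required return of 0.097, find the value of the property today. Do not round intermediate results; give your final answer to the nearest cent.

£599973.25

D_1 = 21850.20000
D_2 = 26089.13880
Terminal value at year 2: TV = D_2×(1+g_2)/(r−g_2) = 27550.13057/0.041 = 671954.40421
P_0 = D_1/(1+r)^1 + D_2/(1+r)^2 + TV/(1+r)^2
    = 19918.14038 + 21679.36155 + 558375.75107 = 599973.25300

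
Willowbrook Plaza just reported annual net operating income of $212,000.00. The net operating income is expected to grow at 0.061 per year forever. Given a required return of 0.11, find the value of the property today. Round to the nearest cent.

D₁ = D₀ × (1 + g) = $212,000.00 × 1.061 = $224,932.0000
Growing perpetuity: P = D₁ / (r − g) = $224,932.0000 / (0.11 − 0.061) = $4,590,448.98

$4590448.98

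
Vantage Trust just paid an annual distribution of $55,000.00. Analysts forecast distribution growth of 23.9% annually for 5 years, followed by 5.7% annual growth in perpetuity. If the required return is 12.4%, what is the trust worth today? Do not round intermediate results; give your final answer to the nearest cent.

D_1 = 68145.00000
D_2 = 84431.65500
D_3 = 104610.82054
D_4 = 129612.80666
D_5 = 160590.26745
Terminal value at year 5: TV = D_5×(1+g_2)/(r−g_2) = 169743.91269/0.067 = 2533491.23418
P_0 = D_1/(1+r)^1 + D_2/(1+r)^2 + D_3/(1+r)^3 + D_4/(1+r)^4 + D_5/(1+r)^5 + TV/(1+r)^5
    = 60627.22420 + 66830.18753 + 73667.79568 + 81204.98119 + 89513.32001 + 1412172.82460 = 1784016.33321

$1784016.33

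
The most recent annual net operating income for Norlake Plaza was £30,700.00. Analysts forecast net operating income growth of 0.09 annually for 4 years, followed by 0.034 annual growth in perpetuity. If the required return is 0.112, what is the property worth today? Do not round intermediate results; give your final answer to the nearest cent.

D_1 = 33463.00000
D_2 = 36474.67000
D_3 = 39757.39030
D_4 = 43335.55543
Terminal value at year 4: TV = D_4×(1+g_2)/(r−g_2) = 44808.96431/0.078 = 574473.90143
P_0 = D_1/(1+r)^1 + D_2/(1+r)^2 + D_3/(1+r)^3 + D_4/(1+r)^4 + TV/(1+r)^4
    = 30092.62590 + 29497.26819 + 28913.68915 + 28341.65573 + 375708.61567 = 492553.85463

£492553.85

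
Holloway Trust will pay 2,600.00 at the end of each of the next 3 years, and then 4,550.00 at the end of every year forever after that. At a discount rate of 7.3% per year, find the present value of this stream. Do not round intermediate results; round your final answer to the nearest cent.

57239.27

PV of 3-year annuity: 2,600.00 × [1 − (1+0.073)^−3] / 0.073 = 6785.99494
Perpetuity value at year 3: 4,550.00 / 0.073 = 62328.76712
PV of perpetuity: 62328.76712 / (1+0.073)^3 = 50453.27598
Total PV = 6785.99494 + 50453.27598 = 57239.27092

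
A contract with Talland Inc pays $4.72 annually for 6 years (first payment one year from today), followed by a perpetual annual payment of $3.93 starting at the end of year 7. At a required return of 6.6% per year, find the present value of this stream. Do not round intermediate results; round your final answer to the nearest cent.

$63.36

PV of 6-year annuity: $4.72 × [1 − (1+0.066)^−6] / 0.066 = 22.77860
Perpetuity value at year 6: $3.93 / 0.066 = 59.54545
PV of perpetuity: 59.54545 / (1+0.066)^6 = 40.57938
Total PV = 22.77860 + 40.57938 = 63.35797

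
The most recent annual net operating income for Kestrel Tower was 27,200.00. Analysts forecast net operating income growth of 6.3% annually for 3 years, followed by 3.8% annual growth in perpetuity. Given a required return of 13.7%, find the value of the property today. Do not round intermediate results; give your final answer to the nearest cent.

D_1 = 28913.60000
D_2 = 30735.15680
D_3 = 32671.47168
Terminal value at year 3: TV = D_3×(1+g_2)/(r−g_2) = 33912.98760/0.099 = 342555.43033
P_0 = D_1/(1+r)^1 + D_2/(1+r)^2 + D_3/(1+r)^3 + TV/(1+r)^3
    = 25429.72735 + 23774.67034 + 22227.33032 + 233050.19060 = 304481.91861

304481.92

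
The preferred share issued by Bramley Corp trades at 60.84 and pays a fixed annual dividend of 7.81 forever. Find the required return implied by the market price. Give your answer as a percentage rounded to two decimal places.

12.84%

P = C/r ⇒ r = C/P = 7.81/60.84 = 0.128369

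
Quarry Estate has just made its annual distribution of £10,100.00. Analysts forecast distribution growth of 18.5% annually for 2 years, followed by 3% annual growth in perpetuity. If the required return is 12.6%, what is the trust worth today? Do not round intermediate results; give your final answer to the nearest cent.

D_1 = 11968.50000
D_2 = 14182.67250
Terminal value at year 2: TV = D_2×(1+g_2)/(r−g_2) = 14608.15267/0.096 = 152168.25703
P_0 = D_1/(1+r)^1 + D_2/(1+r)^2 + TV/(1+r)^2
    = 10629.21847 + 11186.16686 + 120018.24865 = 141833.63399

£141833.63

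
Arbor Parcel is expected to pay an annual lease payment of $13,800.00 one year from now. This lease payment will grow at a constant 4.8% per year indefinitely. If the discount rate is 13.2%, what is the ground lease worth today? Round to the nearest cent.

Growing perpetuity: P = D₁ / (r − g) = $13,800.0000 / (0.132 − 0.048) = $164,285.71

$164285.71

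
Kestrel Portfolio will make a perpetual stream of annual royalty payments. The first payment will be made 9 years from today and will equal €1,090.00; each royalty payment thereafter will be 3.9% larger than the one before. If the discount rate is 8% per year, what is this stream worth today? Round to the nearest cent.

€14363.25

Value at end of year 8: C₁ / (r − g) = €1,090.00 / (0.08 − 0.039) = €26,585.3659
Discount to today: PV = €26,585.3659 / (1 + 0.08)^8 = €26,585.3659 / 1.850930 = €14,363.25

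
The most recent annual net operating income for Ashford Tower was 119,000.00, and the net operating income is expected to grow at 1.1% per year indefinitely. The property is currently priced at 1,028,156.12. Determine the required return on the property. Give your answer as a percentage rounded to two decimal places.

D₁ = 119,000.00 × 1.011 = 120,309.0000
P = D₁/(r − g) ⇒ r = D₁/P + g = 120,309.0000/1,028,156.12 + 0.011 = 0.117014 + 0.011 = 0.128014

12.80%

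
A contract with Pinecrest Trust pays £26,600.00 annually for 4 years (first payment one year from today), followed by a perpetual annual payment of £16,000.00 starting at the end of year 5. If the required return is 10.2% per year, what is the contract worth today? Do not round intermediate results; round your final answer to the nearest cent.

£190318.36

PV of 4-year annuity: £26,600.00 × [1 − (1+0.102)^−4] / 0.102 = 83954.66394
Perpetuity value at year 4: £16,000.00 / 0.102 = 156862.74510
PV of perpetuity: 156862.74510 / (1+0.102)^4 = 106363.69912
Total PV = 83954.66394 + 106363.69912 = 190318.36306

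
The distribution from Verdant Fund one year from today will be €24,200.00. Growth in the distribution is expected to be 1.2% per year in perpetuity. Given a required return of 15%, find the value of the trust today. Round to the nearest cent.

Growing perpetuity: P = D₁ / (r − g) = €24,200.0000 / (0.15 − 0.012) = €175,362.32

€175362.32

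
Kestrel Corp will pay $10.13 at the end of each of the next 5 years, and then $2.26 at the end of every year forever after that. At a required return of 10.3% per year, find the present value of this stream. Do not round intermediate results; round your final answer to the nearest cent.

PV of 5-year annuity: $10.13 × [1 − (1+0.103)^−5] / 0.103 = 38.10817
Perpetuity value at year 5: $2.26 / 0.103 = 21.94175
PV of perpetuity: 21.94175 / (1+0.103)^5 = 13.43983
Total PV = 38.10817 + 13.43983 = 51.54800

$51.55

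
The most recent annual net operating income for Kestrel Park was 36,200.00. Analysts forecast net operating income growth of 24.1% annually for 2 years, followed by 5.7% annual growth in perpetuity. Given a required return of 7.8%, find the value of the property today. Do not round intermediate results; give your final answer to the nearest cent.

2504388.21

D_1 = 44924.20000
D_2 = 55750.93220
Terminal value at year 2: TV = D_2×(1+g_2)/(r−g_2) = 58928.73534/0.021 = 2806130.25407
P_0 = D_1/(1+r)^1 + D_2/(1+r)^2 + TV/(1+r)^2
    = 41673.65492 + 47974.95895 + 2414739.60064 = 2504388.21451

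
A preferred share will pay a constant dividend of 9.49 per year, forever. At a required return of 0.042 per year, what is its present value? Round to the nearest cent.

Level perpetuity: PV = C / r = 9.49 / 0.042 = 225.95

225.95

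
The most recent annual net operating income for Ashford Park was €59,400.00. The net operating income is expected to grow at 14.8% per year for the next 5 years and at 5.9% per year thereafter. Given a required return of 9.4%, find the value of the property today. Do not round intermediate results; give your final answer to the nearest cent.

€2630831.08

D_1 = 68191.20000
D_2 = 78283.49760
D_3 = 89869.45524
D_4 = 103170.13462
D_5 = 118439.31454
Terminal value at year 5: TV = D_5×(1+g_2)/(r−g_2) = 125427.23410/0.035 = 3583635.26009
P_0 = D_1/(1+r)^1 + D_2/(1+r)^2 + D_3/(1+r)^3 + D_4/(1+r)^4 + D_5/(1+r)^5 + TV/(1+r)^5
    = 62331.99269 + 65408.70896 + 68637.29240 + 72025.23919 + 75580.41554 + 2286847.43005 = 2630831.07883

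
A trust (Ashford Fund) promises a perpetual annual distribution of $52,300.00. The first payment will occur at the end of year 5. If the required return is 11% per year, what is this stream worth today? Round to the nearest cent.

$313196.64

Value at end of year 4: C / r = $52,300.00 / 0.11 = $475,454.5455
Discount to today: PV = $475,454.5455 / (1 + 0.11)^4 = $475,454.5455 / 1.518070 = $313,196.64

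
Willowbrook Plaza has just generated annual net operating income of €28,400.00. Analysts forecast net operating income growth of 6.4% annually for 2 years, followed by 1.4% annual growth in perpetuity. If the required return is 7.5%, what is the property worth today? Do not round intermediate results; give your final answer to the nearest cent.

D_1 = 30217.60000
D_2 = 32151.52640
Terminal value at year 2: TV = D_2×(1+g_2)/(r−g_2) = 32601.64777/0.061 = 534453.24212
P_0 = D_1/(1+r)^1 + D_2/(1+r)^2 + TV/(1+r)^2
    = 28109.39535 + 27821.76433 + 462479.82012 = 518410.97979

€518410.98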